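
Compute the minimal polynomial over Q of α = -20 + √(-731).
m_α(x) = x^2 + 40x + 1131

From α + 20 = √(-731), squaring gives (α + 20)^2 = -731, i.e. α^2 + 40α + 400 = -731, so α^2 + 40α + 1131 = 0. The discriminant of x^2 + 40x + 1131 is (40)^2 - 4·(1131) = 1600 - 4524 = -2924, and 4·(-731) is not a perfect square in Q since -731 is squarefree and ≠ 1. Hence x^2 + 40x + 1131 is irreducible over Q and is the minimal polynomial of α.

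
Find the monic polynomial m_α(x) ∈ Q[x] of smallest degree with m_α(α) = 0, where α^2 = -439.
m_α(x) = x^2 + 439

α satisfies α^2 + 439 = 0, so x^2 + 439 annihilates α. Since d = -439 is squarefree and ≠ 1, it is not a perfect square in Q, so x^2 + 439 has no rational root and is therefore irreducible over Q (a degree-2 polynomial over a field is irreducible iff it has no root). Hence m_α(x) = x^2 + 439.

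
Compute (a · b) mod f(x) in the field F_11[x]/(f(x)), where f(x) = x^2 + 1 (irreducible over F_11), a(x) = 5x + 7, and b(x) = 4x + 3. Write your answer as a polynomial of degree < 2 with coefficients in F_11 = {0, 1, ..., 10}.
a · b ≡ 10x + 1 (mod f(x))

Multiply in F_11[x]: a(x)·b(x) = (5x + 7)·(4x + 3) = 9x^2 + 10x + 10. This has degree ≥ 2, so divide by f(x) over F_11: 9x^2 + 10x + 10 = (9)·(x^2 + 1) + (10x + 1). Hence a·b ≡ 10x + 1 (mod f). (F_11[x]/(f) is a field with 11^2 = 121 elements since f is irreducible of degree 2.)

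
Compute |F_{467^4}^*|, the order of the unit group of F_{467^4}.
|F_{467^4}^*| = 47562811920

F_{467^4} has 467^4 = 47562811921 elements; its multiplicative group consists of all nonzero elements, so |F_{467^4}^*| = 47562811921 - 1 = 47562811920. (It is cyclic since any finite subgroup of the multiplicative group of a field is cyclic.)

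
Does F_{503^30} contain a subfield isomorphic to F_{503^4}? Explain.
No: F_{503^4} is not a subfield of F_{503^30}

F_{p^m} embeds in F_{p^n} iff m | n. Here 4 ∤ 30 (since 30 = 7·4 + 2 with remainder 2 ≠ 0), so F_{503^4} is not a subfield of F_{503^30}. Equivalently: if it were, the tower law would give 4 = [F_{503^4}:F_503] dividing [F_{503^30}:F_503] = 30, contradiction.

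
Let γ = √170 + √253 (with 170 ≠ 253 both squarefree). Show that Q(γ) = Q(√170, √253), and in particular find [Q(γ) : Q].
[Q(γ) : Q] = 4 (equivalently, Q(γ) = Q(√170, √253))

Obviously Q(γ) ⊆ Q(√170, √253), and [Q(√170, √253):Q] = 4 (since 170, 253 are distinct squarefree integers > 1 with 43010 not a perfect square). To show equality we compute the minimal polynomial of γ. From γ = √170 + √253: γ^2 = 170 + 2√(43010) + 253 = 423 + 2√(43010), so γ^2 - 423 = 2√(43010); squaring, (γ^2 - 423)^2 = 4·43010, i.e. γ^4 - 846γ^2 + 178929 - 172040 = 0, i.e. γ^4 - 846γ^2 + 6889 = 0. So γ is a root of x^4 - 846x^2 + 6889. This polynomial is irreducible over Q: it has no rational root (each ±√170 ± √253 is irrational), and any factorization into two quadratics over Q would force √(43010) ∈ Q (pairing opposite roots) or √170, √253 ∈ Q (other pairings), all impossible. Hence [Q(γ):Q] = 4 = [Q(√170, √253):Q], so Q(γ) = Q(√170, √253).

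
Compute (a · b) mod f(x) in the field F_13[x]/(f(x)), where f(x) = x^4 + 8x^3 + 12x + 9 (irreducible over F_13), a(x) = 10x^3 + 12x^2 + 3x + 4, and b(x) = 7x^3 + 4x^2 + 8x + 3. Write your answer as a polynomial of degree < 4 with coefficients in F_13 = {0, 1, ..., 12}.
a · b ≡ 11x^2 + 10x (mod f(x))

Multiply in F_13[x]: a(x)·b(x) = (10x^3 + 12x^2 + 3x + 4)·(7x^3 + 4x^2 + 8x + 3) = 5x^6 + 7x^5 + 6x^4 + 10x^3 + 11x^2 + 2x + 12. This has degree ≥ 4, so divide by f(x) over F_13: 5x^6 + 7x^5 + 6x^4 + 10x^3 + 11x^2 + 2x + 12 = (5x^2 + 6x + 10)·(x^4 + 8x^3 + 12x + 9) + (11x^2 + 10x). Hence a·b ≡ 11x^2 + 10x (mod f). (F_13[x]/(f) is a field with 13^4 = 28561 elements since f is irreducible of degree 4.)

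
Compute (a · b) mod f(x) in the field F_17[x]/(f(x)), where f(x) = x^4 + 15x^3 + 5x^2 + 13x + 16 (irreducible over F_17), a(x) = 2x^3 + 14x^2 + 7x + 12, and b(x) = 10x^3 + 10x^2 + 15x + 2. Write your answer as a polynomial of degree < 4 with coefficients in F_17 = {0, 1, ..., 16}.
a · b ≡ 3x^3 + 5x^2 + 4x + 3 (mod f(x))

Multiply in F_17[x]: a(x)·b(x) = (2x^3 + 14x^2 + 7x + 12)·(10x^3 + 10x^2 + 15x + 2) = 3x^6 + 7x^5 + 2x^4 + 13x^3 + 15x^2 + 7x + 7. This has degree ≥ 4, so divide by f(x) over F_17: 3x^6 + 7x^5 + 2x^4 + 13x^3 + 15x^2 + 7x + 7 = (3x^2 + 13x + 13)·(x^4 + 15x^3 + 5x^2 + 13x + 16) + (3x^3 + 5x^2 + 4x + 3). Hence a·b ≡ 3x^3 + 5x^2 + 4x + 3 (mod f). (F_17[x]/(f) is a field with 17^4 = 83521 elements since f is irreducible of degree 4.)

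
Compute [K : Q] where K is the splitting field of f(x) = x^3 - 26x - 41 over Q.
[K : Q] = 6

By the rational root test, any rational root of the monic integer polynomial f(x) = x^3 - 26x - 41 must be an integer dividing the constant term -41, i.e. one of ±{1, 41}. Evaluating: f(1) = -66, f(-1) = -16, f(41) = 67814, f(-41) = -67896; none is 0, so f has no rational root and is therefore irreducible over Q (a cubic with no linear factor over a field is irreducible). For an irreducible cubic, the Galois group is A_3 or S_3 according as the discriminant disc(f) = -4a^3 - 27b^2 = -4·(-26)^3 - 27·(-41)^2 = 24917 is or is not a square in Q. Here disc(f) = 24917 is not a perfect square in Q, so the Galois group of f over Q is not contained in A_3 and must be all of S_3. The splitting field has degree |S_3| = 6 over Q, so [K : Q] = 6.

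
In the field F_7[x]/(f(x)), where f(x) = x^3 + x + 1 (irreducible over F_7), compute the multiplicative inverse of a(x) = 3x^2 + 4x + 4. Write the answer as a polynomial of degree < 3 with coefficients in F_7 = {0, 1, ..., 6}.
a(x)^(-1) ≡ x^2 + 4x + 6 (mod f(x))

Since f is irreducible over F_7, F_7[x]/(f) is a field and a(x) ≠ 0 has an inverse. Apply the extended Euclidean algorithm to f(x) and a(x) in F_7[x]: f(x) = (5x + 5)·a(x) + (3x + 2);  a(x) = (x + 3)·(3x + 2) + (5). The last nonzero remainder is the constant 5 = gcd(f, a) in F_7. Back-substituting through the division chain expresses 5 = s(x)·a(x) + t(x)·f(x) with s(x) ≡ 5x^2 + 6x + 2 (mod f), so (5x^2 + 6x + 2)·a(x) ≡ 5 (mod f). Multiplying by 5^(-1) ≡ 3 in F_7 gives a(x)^(-1) ≡ 3·(5x^2 + 6x + 2) ≡ x^2 + 4x + 6 (mod f). Check: (3x^2 + 4x + 4)·(x^2 + 4x + 6) = 3x^4 + 2x^3 + 3x^2 + 5x + 3 ≡ 1 (mod x^3 + x + 1).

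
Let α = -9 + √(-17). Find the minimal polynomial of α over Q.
m_α(x) = x^2 + 18x + 98

From α + 9 = √(-17), squaring gives (α + 9)^2 = -17, i.e. α^2 + 18α + 81 = -17, so α^2 + 18α + 98 = 0. The discriminant of x^2 + 18x + 98 is (18)^2 - 4·(98) = 324 - 392 = -68, and 4·(-17) is not a perfect square in Q since -17 is squarefree and ≠ 1. Hence x^2 + 18x + 98 is irreducible over Q and is the minimal polynomial of α.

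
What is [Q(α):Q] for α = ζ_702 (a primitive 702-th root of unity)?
[Q(α):Q] = 216

The minimal polynomial of ζ_702 over Q is the 702-th cyclotomic polynomial Φ_702(x), which is irreducible over Q and has degree φ(702) = 216. Hence [Q(α):Q] = φ(702) = 216.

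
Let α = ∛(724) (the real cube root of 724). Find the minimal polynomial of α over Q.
m_α(x) = x^3 - 724

α satisfies α^3 = 724, so x^3 - 724 annihilates α. By the rational root test, a rational root p/q (in lowest terms) of x^3 - 724 would satisfy p^3 = 724 q^3, forcing q = 1 and p^3 = 724; but 724 is not a perfect cube, contradiction. A monic cubic over Q with no rational root is irreducible (any nontrivial factorization would include a linear factor). Hence x^3 - 724 is the minimal polynomial of α, and in particular [Q(α):Q] = 3.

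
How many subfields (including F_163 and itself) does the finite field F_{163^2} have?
F_{163^2} has 2 subfields

The subfields of F_{p^n} are exactly the fields F_{p^d} for d | n (each is the fixed field of the unique index-d subgroup of Gal(F_{p^n}/F_p) ≅ Z/nZ). The divisors of n = 2 are {1, 2}, giving 2 subfields: F_{163^1}, F_{163^2}.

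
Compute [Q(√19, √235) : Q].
[Q(√19, √235) : Q] = 4

[Q(√19):Q] = 2 (min poly x^2 - 19, irreducible since 19 is squarefree > 1). For the top step, suppose √235 ∈ Q(√19), say √235 = c + d√19 with c, d ∈ Q. Squaring: 235 = c^2 + 19d^2 + 2cd√19. Since √19 ∉ Q this forces 2cd = 0. If d = 0 then √235 = c ∈ Q, contradicting 235 squarefree > 1. If c = 0 then 235 = 19d^2, so 19·235 = (19d)^2 is a perfect square in Q — but 19·235 = 4465 is not a perfect square (since 19 and 235 are distinct squarefree integers). Contradiction. Hence √235 ∉ Q(√19), so x^2 - 235 stays irreducible over Q(√19) and [Q(√19, √235) : Q(√19)] = 2. By the tower law, [Q(√19, √235) : Q] = 2 · 2 = 4.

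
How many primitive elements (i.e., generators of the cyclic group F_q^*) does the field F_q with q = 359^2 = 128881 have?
There are φ(128880) = 34176 primitive elements

F_q^* is cyclic of order q - 1 = 128880. A cyclic group of order m has exactly φ(m) generators. Here m = 128880 = 2^4 · 3^2 · 5 · 179, so the number of primitive elements is φ(128880) = 34176.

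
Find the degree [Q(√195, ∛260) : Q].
[Q(√195, ∛260) : Q] = 6

Let L = Q(√195, ∛260). Since Q(√195) ⊂ L and [Q(√195):Q] = 2, the tower law gives 2 | [L:Q]. Likewise Q(∛260) ⊂ L with [Q(∛260):Q] = 3 (because 260 is not a perfect cube), so 3 | [L:Q]. As gcd(2,3) = 1, [L:Q] is divisible by 6. Conversely L is generated over Q by √195 and ∛260, so [L:Q] ≤ 2·3 = 6. Therefore [Q(√195, ∛260) : Q] = 6.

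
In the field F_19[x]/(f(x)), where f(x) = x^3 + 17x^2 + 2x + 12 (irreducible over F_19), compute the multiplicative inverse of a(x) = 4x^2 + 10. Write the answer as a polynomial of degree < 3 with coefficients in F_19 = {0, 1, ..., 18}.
a(x)^(-1) ≡ x^2 + 13x + 17 (mod f(x))

Since f is irreducible over F_19, F_19[x]/(f) is a field and a(x) ≠ 0 has an inverse. Apply the extended Euclidean algorithm to f(x) and a(x) in F_19[x]: f(x) = (5x + 9)·a(x) + (9x + 17);  a(x) = (11x + 13)·(9x + 17) + (17). The last nonzero remainder is the constant 17 = gcd(f, a) in F_19. Back-substituting through the division chain expresses 17 = s(x)·a(x) + t(x)·f(x) with s(x) ≡ 17x^2 + 12x + 4 (mod f), so (17x^2 + 12x + 4)·a(x) ≡ 17 (mod f). Multiplying by 17^(-1) ≡ 9 in F_19 gives a(x)^(-1) ≡ 9·(17x^2 + 12x + 4) ≡ x^2 + 13x + 17 (mod f). Check: (4x^2 + 10)·(x^2 + 13x + 17) = 4x^4 + 14x^3 + 2x^2 + 16x + 18 ≡ 1 (mod x^3 + 17x^2 + 2x + 12).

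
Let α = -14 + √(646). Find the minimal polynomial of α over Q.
m_α(x) = x^2 + 28x - 450

From α + 14 = √(646), squaring gives (α + 14)^2 = 646, i.e. α^2 + 28α + 196 = 646, so α^2 + 28α - 450 = 0. The discriminant of x^2 + 28x - 450 is (28)^2 - 4·(-450) = 784 + 1800 = 2584, and 4·(646) is not a perfect square in Q since 646 is squarefree and ≠ 1. Hence x^2 + 28x - 450 is irreducible over Q and is the minimal polynomial of α.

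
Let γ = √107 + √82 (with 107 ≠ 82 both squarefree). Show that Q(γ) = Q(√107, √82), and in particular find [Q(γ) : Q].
[Q(γ) : Q] = 4 (equivalently, Q(γ) = Q(√107, √82))

Obviously Q(γ) ⊆ Q(√107, √82), and [Q(√107, √82):Q] = 4 (since 107, 82 are distinct squarefree integers > 1 with 8774 not a perfect square). To show equality we compute the minimal polynomial of γ. From γ = √107 + √82: γ^2 = 107 + 2√(8774) + 82 = 189 + 2√(8774), so γ^2 - 189 = 2√(8774); squaring, (γ^2 - 189)^2 = 4·8774, i.e. γ^4 - 378γ^2 + 35721 - 35096 = 0, i.e. γ^4 - 378γ^2 + 625 = 0. So γ is a root of x^4 - 378x^2 + 625. This polynomial is irreducible over Q: it has no rational root (each ±√107 ± √82 is irrational), and any factorization into two quadratics over Q would force √(8774) ∈ Q (pairing opposite roots) or √107, √82 ∈ Q (other pairings), all impossible. Hence [Q(γ):Q] = 4 = [Q(√107, √82):Q], so Q(γ) = Q(√107, √82).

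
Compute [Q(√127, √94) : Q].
[Q(√127, √94) : Q] = 4

[Q(√127):Q] = 2 (min poly x^2 - 127, irreducible since 127 is squarefree > 1). For the top step, suppose √94 ∈ Q(√127), say √94 = c + d√127 with c, d ∈ Q. Squaring: 94 = c^2 + 127d^2 + 2cd√127. Since √127 ∉ Q this forces 2cd = 0. If d = 0 then √94 = c ∈ Q, contradicting 94 squarefree > 1. If c = 0 then 94 = 127d^2, so 127·94 = (127d)^2 is a perfect square in Q — but 127·94 = 11938 is not a perfect square (since 127 and 94 are distinct squarefree integers). Contradiction. Hence √94 ∉ Q(√127), so x^2 - 94 stays irreducible over Q(√127) and [Q(√127, √94) : Q(√127)] = 2. By the tower law, [Q(√127, √94) : Q] = 2 · 2 = 4.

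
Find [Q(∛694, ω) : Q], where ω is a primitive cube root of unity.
[Q(∛694, ω) : Q] = 6

[Q(∛694):Q] = 3 (min poly x^3 - 694, irreducible since 694 is not a perfect cube). [Q(ω):Q] = 2 (min poly x^2 + x + 1). Since Q(∛694) ⊂ R and ω ∉ R, we have ω ∉ Q(∛694), so x^2 + x + 1 remains irreducible over Q(∛694) and [Q(∛694, ω) : Q(∛694)] = 2. By the tower law, [Q(∛694, ω) : Q] = 3 · 2 = 6. (In fact Q(∛694, ω) is the splitting field of x^3 - 694 over Q.)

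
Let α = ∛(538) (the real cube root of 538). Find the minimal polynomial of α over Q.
m_α(x) = x^3 - 538

α satisfies α^3 = 538, so x^3 - 538 annihilates α. By the rational root test, a rational root p/q (in lowest terms) of x^3 - 538 would satisfy p^3 = 538 q^3, forcing q = 1 and p^3 = 538; but 538 is not a perfect cube, contradiction. A monic cubic over Q with no rational root is irreducible (any nontrivial factorization would include a linear factor). Hence x^3 - 538 is the minimal polynomial of α, and in particular [Q(α):Q] = 3.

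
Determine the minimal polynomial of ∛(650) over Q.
m_α(x) = x^3 - 650

α satisfies α^3 = 650, so x^3 - 650 annihilates α. By the rational root test, a rational root p/q (in lowest terms) of x^3 - 650 would satisfy p^3 = 650 q^3, forcing q = 1 and p^3 = 650; but 650 is not a perfect cube, contradiction. A monic cubic over Q with no rational root is irreducible (any nontrivial factorization would include a linear factor). Hence x^3 - 650 is the minimal polynomial of α, and in particular [Q(α):Q] = 3.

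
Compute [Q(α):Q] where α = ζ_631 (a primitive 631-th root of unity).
[Q(α):Q] = 630

The minimal polynomial of ζ_631 over Q is the 631-th cyclotomic polynomial Φ_631(x), which is irreducible over Q and has degree φ(631) = 630. Hence [Q(α):Q] = φ(631) = 630.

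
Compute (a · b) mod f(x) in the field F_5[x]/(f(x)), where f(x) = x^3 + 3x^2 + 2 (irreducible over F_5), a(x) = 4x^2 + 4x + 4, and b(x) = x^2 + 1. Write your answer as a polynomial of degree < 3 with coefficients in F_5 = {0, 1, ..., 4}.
a · b ≡ 2x^2 + x (mod f(x))

Multiply in F_5[x]: a(x)·b(x) = (4x^2 + 4x + 4)·(x^2 + 1) = 4x^4 + 4x^3 + 3x^2 + 4x + 4. This has degree ≥ 3, so divide by f(x) over F_5: 4x^4 + 4x^3 + 3x^2 + 4x + 4 = (4x + 2)·(x^3 + 3x^2 + 2) + (2x^2 + x). Hence a·b ≡ 2x^2 + x (mod f). (F_5[x]/(f) is a field with 5^3 = 125 elements since f is irreducible of degree 3.)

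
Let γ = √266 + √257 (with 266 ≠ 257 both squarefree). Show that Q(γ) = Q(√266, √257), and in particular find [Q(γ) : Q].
[Q(γ) : Q] = 4 (equivalently, Q(γ) = Q(√266, √257))

Obviously Q(γ) ⊆ Q(√266, √257), and [Q(√266, √257):Q] = 4 (since 266, 257 are distinct squarefree integers > 1 with 68362 not a perfect square). To show equality we compute the minimal polynomial of γ. From γ = √266 + √257: γ^2 = 266 + 2√(68362) + 257 = 523 + 2√(68362), so γ^2 - 523 = 2√(68362); squaring, (γ^2 - 523)^2 = 4·68362, i.e. γ^4 - 1046γ^2 + 273529 - 273448 = 0, i.e. γ^4 - 1046γ^2 + 81 = 0. So γ is a root of x^4 - 1046x^2 + 81. This polynomial is irreducible over Q: it has no rational root (each ±√266 ± √257 is irrational), and any factorization into two quadratics over Q would force √(68362) ∈ Q (pairing opposite roots) or √266, √257 ∈ Q (other pairings), all impossible. Hence [Q(γ):Q] = 4 = [Q(√266, √257):Q], so Q(γ) = Q(√266, √257).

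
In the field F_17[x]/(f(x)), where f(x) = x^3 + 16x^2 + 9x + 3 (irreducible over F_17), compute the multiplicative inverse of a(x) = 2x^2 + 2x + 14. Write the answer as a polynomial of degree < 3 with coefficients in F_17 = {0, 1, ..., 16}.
a(x)^(-1) ≡ 7x^2 + 10x + 14 (mod f(x))

Since f is irreducible over F_17, F_17[x]/(f) is a field and a(x) ≠ 0 has an inverse. Apply the extended Euclidean algorithm to f(x) and a(x) in F_17[x]: f(x) = (9x + 16)·a(x) + (4x);  a(x) = (9x + 9)·(4x) + (14). The last nonzero remainder is the constant 14 = gcd(f, a) in F_17. Back-substituting through the division chain expresses 14 = s(x)·a(x) + t(x)·f(x) with s(x) ≡ 13x^2 + 4x + 9 (mod f), so (13x^2 + 4x + 9)·a(x) ≡ 14 (mod f). Multiplying by 14^(-1) ≡ 11 in F_17 gives a(x)^(-1) ≡ 11·(13x^2 + 4x + 9) ≡ 7x^2 + 10x + 14 (mod f). Check: (2x^2 + 2x + 14)·(7x^2 + 10x + 14) = 14x^4 + 10x^2 + 15x + 9 ≡ 1 (mod x^3 + 16x^2 + 9x + 3).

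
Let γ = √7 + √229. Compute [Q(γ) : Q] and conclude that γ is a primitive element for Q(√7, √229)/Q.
[Q(γ) : Q] = 4 (equivalently, Q(γ) = Q(√7, √229))

Obviously Q(γ) ⊆ Q(√7, √229), and [Q(√7, √229):Q] = 4 (since 7, 229 are distinct squarefree integers > 1 with 1603 not a perfect square). To show equality we compute the minimal polynomial of γ. From γ = √7 + √229: γ^2 = 7 + 2√(1603) + 229 = 236 + 2√(1603), so γ^2 - 236 = 2√(1603); squaring, (γ^2 - 236)^2 = 4·1603, i.e. γ^4 - 472γ^2 + 55696 - 6412 = 0, i.e. γ^4 - 472γ^2 + 49284 = 0. So γ is a root of x^4 - 472x^2 + 49284. This polynomial is irreducible over Q: it has no rational root (each ±√7 ± √229 is irrational), and any factorization into two quadratics over Q would force √(1603) ∈ Q (pairing opposite roots) or √7, √229 ∈ Q (other pairings), all impossible. Hence [Q(γ):Q] = 4 = [Q(√7, √229):Q], so Q(γ) = Q(√7, √229).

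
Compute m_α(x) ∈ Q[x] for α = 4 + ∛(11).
m_α(x) = x^3 - 12x^2 + 48x - 75

Set β = α - 4 = ∛(11), so β^3 = 11. Then (α - 4)^3 - 11 = 0, i.e. α is a root of g(x) = (x - 4)^3 - 11 = x^3 - 12x^2 + 48x - 75. Since g(x) = h(x - 4) where h(x) = x^3 - 11, and h is irreducible over Q (because 11 is not a perfect cube, so h has no rational root, and a monic cubic with no rational root is irreducible), g is also irreducible (irreducibility is preserved under the substitution x → x - 4). Hence m_α(x) = x^3 - 12x^2 + 48x - 75.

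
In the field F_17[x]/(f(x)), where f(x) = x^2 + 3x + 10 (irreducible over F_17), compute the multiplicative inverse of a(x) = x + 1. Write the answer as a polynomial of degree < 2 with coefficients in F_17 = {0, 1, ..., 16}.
a(x)^(-1) ≡ 2x + 4 (mod f(x))

Since f is irreducible over F_17, F_17[x]/(f) is a field and a(x) ≠ 0 has an inverse. Apply the extended Euclidean algorithm to f(x) and a(x) in F_17[x]: f(x) = (x + 2)·a(x) + (8). The last nonzero remainder is the constant 8 = gcd(f, a) in F_17. Back-substituting through the division chain expresses 8 = s(x)·a(x) + t(x)·f(x) with s(x) ≡ 16x + 15 (mod f), so (16x + 15)·a(x) ≡ 8 (mod f). Multiplying by 8^(-1) ≡ 15 in F_17 gives a(x)^(-1) ≡ 15·(16x + 15) ≡ 2x + 4 (mod f). Check: (x + 1)·(2x + 4) = 2x^2 + 6x + 4 ≡ 1 (mod x^2 + 3x + 10).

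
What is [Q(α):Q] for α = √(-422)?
[Q(α):Q] = 2

[Q(α):Q] equals the degree of the minimal polynomial of α. Here α^2 = -422 and x^2 + 422 is irreducible (d = -422 is squarefree, ≠ 1, hence not a square), so deg(m_α) = 2. Thus [Q(α):Q] = 2.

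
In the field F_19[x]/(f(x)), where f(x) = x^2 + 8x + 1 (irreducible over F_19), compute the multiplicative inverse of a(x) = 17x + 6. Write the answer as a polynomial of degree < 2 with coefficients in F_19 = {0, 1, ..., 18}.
a(x)^(-1) ≡ 7x + 1 (mod f(x))

Since f is irreducible over F_19, F_19[x]/(f) is a field and a(x) ≠ 0 has an inverse. Apply the extended Euclidean algorithm to f(x) and a(x) in F_19[x]: f(x) = (9x + 4)·a(x) + (15). The last nonzero remainder is the constant 15 = gcd(f, a) in F_19. Back-substituting through the division chain expresses 15 = s(x)·a(x) + t(x)·f(x) with s(x) ≡ 10x + 15 (mod f), so (10x + 15)·a(x) ≡ 15 (mod f). Multiplying by 15^(-1) ≡ 14 in F_19 gives a(x)^(-1) ≡ 14·(10x + 15) ≡ 7x + 1 (mod f). Check: (17x + 6)·(7x + 1) = 5x^2 + 2x + 6 ≡ 1 (mod x^2 + 8x + 1).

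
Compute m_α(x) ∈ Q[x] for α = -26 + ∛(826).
m_α(x) = x^3 + 78x^2 + 2028x + 16750

Set β = α + 26 = ∛(826), so β^3 = 826. Then (α + 26)^3 - 826 = 0, i.e. α is a root of g(x) = (x + 26)^3 - 826 = x^3 + 78x^2 + 2028x + 16750. Since g(x) = h(x + 26) where h(x) = x^3 - 826, and h is irreducible over Q (because 826 is not a perfect cube, so h has no rational root, and a monic cubic with no rational root is irreducible), g is also irreducible (irreducibility is preserved under the substitution x → x + 26). Hence m_α(x) = x^3 + 78x^2 + 2028x + 16750.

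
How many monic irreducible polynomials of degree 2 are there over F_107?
There are 5671 monic irreducible polynomials of degree 2 over F_107

Each element of F_{107^2} that lies in no proper subfield is a root of exactly one monic irreducible of degree 2 over F_107, and each such polynomial has 2 distinct roots in F_{107^2}. By Möbius inversion the count is N_107(2) = (1/2) Σ_{d|2} μ(2/d) · 107^d = (1/2)(μ(2)·107^1 + μ(1)·107^2) = 11342/2 = 5671.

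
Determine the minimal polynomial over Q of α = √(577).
m_α(x) = x^2 - 577

α satisfies α^2 - 577 = 0, so x^2 - 577 annihilates α. Since d = 577 is squarefree and ≠ 1, it is not a perfect square in Q, so x^2 - 577 has no rational root and is therefore irreducible over Q (a degree-2 polynomial over a field is irreducible iff it has no root). Hence m_α(x) = x^2 - 577.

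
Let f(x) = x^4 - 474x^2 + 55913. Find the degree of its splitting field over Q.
[K : Q] = 4

Solving the quadratic in x^2: x^2 = (474 ± √(474^2 - 4·55913))/2 = (474 ± √1024)/2 = (474 ± 32)/2, giving x^2 = 221 or x^2 = 253. So f(x) = (x^2 - 221)(x^2 - 253) and the roots of f are ±√221, ±√253. Hence the splitting field is K = Q(√221, √253). Since 221 and 253 are distinct squarefree integers > 1, their product 55913 is not a perfect square, so √253 ∉ Q(√221). By the tower law [K:Q] = [Q(√221,√253):Q(√221)] · [Q(√221):Q] = 2 · 2 = 4.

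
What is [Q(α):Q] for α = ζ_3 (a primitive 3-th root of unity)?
[Q(α):Q] = 2

The minimal polynomial of ζ_3 over Q is the 3-th cyclotomic polynomial Φ_3(x), which is irreducible over Q and has degree φ(3) = 2. Hence [Q(α):Q] = φ(3) = 2.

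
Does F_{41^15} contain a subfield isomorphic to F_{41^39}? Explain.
No: F_{41^39} is not a subfield of F_{41^15}

F_{p^m} embeds in F_{p^n} iff m | n. Here 39 ∤ 15 (since 15 = 0·39 + 15 with remainder 15 ≠ 0), so F_{41^39} is not a subfield of F_{41^15}. Equivalently: if it were, the tower law would give 39 = [F_{41^39}:F_41] dividing [F_{41^15}:F_41] = 15, contradiction.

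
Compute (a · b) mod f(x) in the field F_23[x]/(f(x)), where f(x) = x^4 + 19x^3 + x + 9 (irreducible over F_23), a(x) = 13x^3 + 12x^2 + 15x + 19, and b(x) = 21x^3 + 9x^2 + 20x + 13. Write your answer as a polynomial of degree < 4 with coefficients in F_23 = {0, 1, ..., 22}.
a · b ≡ 6x^3 + 21x^2 + 12x + 16 (mod f(x))

Multiply in F_23[x]: a(x)·b(x) = (13x^3 + 12x^2 + 15x + 19)·(21x^3 + 9x^2 + 20x + 13) = 20x^6 + x^5 + 16x^4 + 6x^2 + 17. This has degree ≥ 4, so divide by f(x) over F_23: 20x^6 + x^5 + 16x^4 + 6x^2 + 17 = (20x^2 + 12x + 18)·(x^4 + 19x^3 + x + 9) + (6x^3 + 21x^2 + 12x + 16). Hence a·b ≡ 6x^3 + 21x^2 + 12x + 16 (mod f). (F_23[x]/(f) is a field with 23^4 = 279841 elements since f is irreducible of degree 4.)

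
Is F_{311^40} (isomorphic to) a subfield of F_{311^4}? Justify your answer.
No: F_{311^40} is not a subfield of F_{311^4}

F_{p^m} embeds in F_{p^n} iff m | n. Here 40 ∤ 4 (since 4 = 0·40 + 4 with remainder 4 ≠ 0), so F_{311^40} is not a subfield of F_{311^4}. Equivalently: if it were, the tower law would give 40 = [F_{311^40}:F_311] dividing [F_{311^4}:F_311] = 4, contradiction.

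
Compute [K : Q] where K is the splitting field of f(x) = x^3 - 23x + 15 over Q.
[K : Q] = 6

By the rational root test, any rational root of the monic integer polynomial f(x) = x^3 - 23x + 15 must be an integer dividing the constant term 15, i.e. one of ±{1, 3, 5, 15}. Evaluating: f(1) = -7, f(-1) = 37, f(3) = -27, f(-3) = 57, f(5) = 25, f(-5) = 5, f(15) = 3045, f(-15) = -3015; none is 0, so f has no rational root and is therefore irreducible over Q (a cubic with no linear factor over a field is irreducible). For an irreducible cubic, the Galois group is A_3 or S_3 according as the discriminant disc(f) = -4a^3 - 27b^2 = -4·(-23)^3 - 27·(15)^2 = 42593 is or is not a square in Q. Here disc(f) = 42593 is not a perfect square in Q, so the Galois group of f over Q is not contained in A_3 and must be all of S_3. The splitting field has degree |S_3| = 6 over Q, so [K : Q] = 6.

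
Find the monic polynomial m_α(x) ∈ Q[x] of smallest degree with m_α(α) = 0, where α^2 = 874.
m_α(x) = x^2 - 874

α satisfies α^2 - 874 = 0, so x^2 - 874 annihilates α. Since d = 874 is squarefree and ≠ 1, it is not a perfect square in Q, so x^2 - 874 has no rational root and is therefore irreducible over Q (a degree-2 polynomial over a field is irreducible iff it has no root). Hence m_α(x) = x^2 - 874.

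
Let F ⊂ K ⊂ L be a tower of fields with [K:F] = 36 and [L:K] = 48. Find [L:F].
[L:F] = 1728

The tower law says that for any tower of field extensions F ⊂ K ⊂ L with finite degrees, [L:F] = [L:K] · [K:F]. Here this gives [L:F] = 48 · 36 = 1728.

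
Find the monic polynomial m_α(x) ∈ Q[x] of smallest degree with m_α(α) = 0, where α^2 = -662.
m_α(x) = x^2 + 662

α satisfies α^2 + 662 = 0, so x^2 + 662 annihilates α. Since d = -662 is squarefree and ≠ 1, it is not a perfect square in Q, so x^2 + 662 has no rational root and is therefore irreducible over Q (a degree-2 polynomial over a field is irreducible iff it has no root). Hence m_α(x) = x^2 + 662.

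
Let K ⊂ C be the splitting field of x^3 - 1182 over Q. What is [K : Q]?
[K : Q] = 6

The roots of x^3 - 1182 are ∛1182, ω∛1182, ω^2∛1182 where ω = e^(2πi/3) is a primitive cube root of unity, so K = Q(∛1182, ω). Now [Q(∛1182):Q] = 3 (since 1182 is not a perfect cube, x^3 - 1182 is irreducible) and [Q(ω):Q] = 2. Both 2 and 3 divide [K:Q], and [K:Q] ≤ 3·2 = 6, so [K:Q] = 6. (Equivalently: Q(∛1182) ⊂ R but ω ∉ R, so [K : Q(∛1182)] = 2.)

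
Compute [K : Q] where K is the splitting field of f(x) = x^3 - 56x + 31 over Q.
[K : Q] = 6

By the rational root test, any rational root of the monic integer polynomial f(x) = x^3 - 56x + 31 must be an integer dividing the constant term 31, i.e. one of ±{1, 31}. Evaluating: f(1) = -24, f(-1) = 86, f(31) = 28086, f(-31) = -28024; none is 0, so f has no rational root and is therefore irreducible over Q (a cubic with no linear factor over a field is irreducible). For an irreducible cubic, the Galois group is A_3 or S_3 according as the discriminant disc(f) = -4a^3 - 27b^2 = -4·(-56)^3 - 27·(31)^2 = 676517 is or is not a square in Q. Here disc(f) = 676517 is not a perfect square in Q, so the Galois group of f over Q is not contained in A_3 and must be all of S_3. The splitting field has degree |S_3| = 6 over Q, so [K : Q] = 6.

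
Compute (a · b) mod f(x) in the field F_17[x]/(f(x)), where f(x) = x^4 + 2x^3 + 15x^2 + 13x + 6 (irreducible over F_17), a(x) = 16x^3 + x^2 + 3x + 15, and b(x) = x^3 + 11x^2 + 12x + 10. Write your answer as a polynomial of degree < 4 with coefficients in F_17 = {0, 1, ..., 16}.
a · b ≡ 15x^3 + 13x^2 + 16x + 3 (mod f(x))

Multiply in F_17[x]: a(x)·b(x) = (16x^3 + x^2 + 3x + 15)·(x^3 + 11x^2 + 12x + 10) = 16x^6 + 7x^5 + 2x^4 + 16x^3 + 7x^2 + 6x + 14. This has degree ≥ 4, so divide by f(x) over F_17: 16x^6 + 7x^5 + 2x^4 + 16x^3 + 7x^2 + 6x + 14 = (16x^2 + 9x + 16)·(x^4 + 2x^3 + 15x^2 + 13x + 6) + (15x^3 + 13x^2 + 16x + 3). Hence a·b ≡ 15x^3 + 13x^2 + 16x + 3 (mod f). (F_17[x]/(f) is a field with 17^4 = 83521 elements since f is irreducible of degree 4.)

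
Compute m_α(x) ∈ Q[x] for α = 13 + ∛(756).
m_α(x) = x^3 - 39x^2 + 507x - 2953

Set β = α - 13 = ∛(756), so β^3 = 756. Then (α - 13)^3 - 756 = 0, i.e. α is a root of g(x) = (x - 13)^3 - 756 = x^3 - 39x^2 + 507x - 2953. Since g(x) = h(x - 13) where h(x) = x^3 - 756, and h is irreducible over Q (because 756 is not a perfect cube, so h has no rational root, and a monic cubic with no rational root is irreducible), g is also irreducible (irreducibility is preserved under the substitution x → x - 13). Hence m_α(x) = x^3 - 39x^2 + 507x - 2953.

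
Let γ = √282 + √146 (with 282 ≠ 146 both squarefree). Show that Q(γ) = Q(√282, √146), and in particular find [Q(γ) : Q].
[Q(γ) : Q] = 4 (equivalently, Q(γ) = Q(√282, √146))

Obviously Q(γ) ⊆ Q(√282, √146), and [Q(√282, √146):Q] = 4 (since 282, 146 are distinct squarefree integers > 1 with 41172 not a perfect square). To show equality we compute the minimal polynomial of γ. From γ = √282 + √146: γ^2 = 282 + 2√(41172) + 146 = 428 + 2√(41172), so γ^2 - 428 = 2√(41172); squaring, (γ^2 - 428)^2 = 4·41172, i.e. γ^4 - 856γ^2 + 183184 - 164688 = 0, i.e. γ^4 - 856γ^2 + 18496 = 0. So γ is a root of x^4 - 856x^2 + 18496. This polynomial is irreducible over Q: it has no rational root (each ±√282 ± √146 is irrational), and any factorization into two quadratics over Q would force √(41172) ∈ Q (pairing opposite roots) or √282, √146 ∈ Q (other pairings), all impossible. Hence [Q(γ):Q] = 4 = [Q(√282, √146):Q], so Q(γ) = Q(√282, √146).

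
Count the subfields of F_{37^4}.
F_{37^4} has 3 subfields

The subfields of F_{p^n} are exactly the fields F_{p^d} for d | n (each is the fixed field of the unique index-d subgroup of Gal(F_{p^n}/F_p) ≅ Z/nZ). The divisors of n = 4 are {1, 2, 4}, giving 3 subfields: F_{37^1}, F_{37^2}, F_{37^4}.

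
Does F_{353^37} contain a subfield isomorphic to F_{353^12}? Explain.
No: F_{353^12} is not a subfield of F_{353^37}

F_{p^m} embeds in F_{p^n} iff m | n. Here 12 ∤ 37 (since 37 = 3·12 + 1 with remainder 1 ≠ 0), so F_{353^12} is not a subfield of F_{353^37}. Equivalently: if it were, the tower law would give 12 = [F_{353^12}:F_353] dividing [F_{353^37}:F_353] = 37, contradiction.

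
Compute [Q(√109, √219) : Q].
[Q(√109, √219) : Q] = 4

[Q(√109):Q] = 2 (min poly x^2 - 109, irreducible since 109 is squarefree > 1). For the top step, suppose √219 ∈ Q(√109), say √219 = c + d√109 with c, d ∈ Q. Squaring: 219 = c^2 + 109d^2 + 2cd√109. Since √109 ∉ Q this forces 2cd = 0. If d = 0 then √219 = c ∈ Q, contradicting 219 squarefree > 1. If c = 0 then 219 = 109d^2, so 109·219 = (109d)^2 is a perfect square in Q — but 109·219 = 23871 is not a perfect square (since 109 and 219 are distinct squarefree integers). Contradiction. Hence √219 ∉ Q(√109), so x^2 - 219 stays irreducible over Q(√109) and [Q(√109, √219) : Q(√109)] = 2. By the tower law, [Q(√109, √219) : Q] = 2 · 2 = 4.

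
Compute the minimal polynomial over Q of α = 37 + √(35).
m_α(x) = x^2 - 74x + 1334

From α - 37 = √(35), squaring gives (α - 37)^2 = 35, i.e. α^2 - 74α + 1369 = 35, so α^2 - 74α + 1334 = 0. The discriminant of x^2 - 74x + 1334 is (-74)^2 - 4·(1334) = 5476 - 5336 = 140, and 4·(35) is not a perfect square in Q since 35 is squarefree and ≠ 1. Hence x^2 - 74x + 1334 is irreducible over Q and is the minimal polynomial of α.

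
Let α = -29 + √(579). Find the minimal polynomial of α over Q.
m_α(x) = x^2 + 58x + 262

From α + 29 = √(579), squaring gives (α + 29)^2 = 579, i.e. α^2 + 58α + 841 = 579, so α^2 + 58α + 262 = 0. The discriminant of x^2 + 58x + 262 is (58)^2 - 4·(262) = 3364 - 1048 = 2316, and 4·(579) is not a perfect square in Q since 579 is squarefree and ≠ 1. Hence x^2 + 58x + 262 is irreducible over Q and is the minimal polynomial of α.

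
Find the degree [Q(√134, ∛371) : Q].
[Q(√134, ∛371) : Q] = 6

Let L = Q(√134, ∛371). Since Q(√134) ⊂ L and [Q(√134):Q] = 2, the tower law gives 2 | [L:Q]. Likewise Q(∛371) ⊂ L with [Q(∛371):Q] = 3 (because 371 is not a perfect cube), so 3 | [L:Q]. As gcd(2,3) = 1, [L:Q] is divisible by 6. Conversely L is generated over Q by √134 and ∛371, so [L:Q] ≤ 2·3 = 6. Therefore [Q(√134, ∛371) : Q] = 6.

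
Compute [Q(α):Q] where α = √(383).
[Q(α):Q] = 2

[Q(α):Q] equals the degree of the minimal polynomial of α. Here α^2 = 383 and x^2 - 383 is irreducible (d = 383 is squarefree, ≠ 1, hence not a square), so deg(m_α) = 2. Thus [Q(α):Q] = 2.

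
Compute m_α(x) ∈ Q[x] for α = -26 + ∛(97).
m_α(x) = x^3 + 78x^2 + 2028x + 17479

Set β = α + 26 = ∛(97), so β^3 = 97. Then (α + 26)^3 - 97 = 0, i.e. α is a root of g(x) = (x + 26)^3 - 97 = x^3 + 78x^2 + 2028x + 17479. Since g(x) = h(x + 26) where h(x) = x^3 - 97, and h is irreducible over Q (because 97 is not a perfect cube, so h has no rational root, and a monic cubic with no rational root is irreducible), g is also irreducible (irreducibility is preserved under the substitution x → x + 26). Hence m_α(x) = x^3 + 78x^2 + 2028x + 17479.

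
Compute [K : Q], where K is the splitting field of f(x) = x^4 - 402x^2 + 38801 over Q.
[K : Q] = 4

Solving the quadratic in x^2: x^2 = (402 ± √(402^2 - 4·38801))/2 = (402 ± √6400)/2 = (402 ± 80)/2, giving x^2 = 161 or x^2 = 241. So f(x) = (x^2 - 161)(x^2 - 241) and the roots of f are ±√161, ±√241. Hence the splitting field is K = Q(√161, √241). Since 161 and 241 are distinct squarefree integers > 1, their product 38801 is not a perfect square, so √241 ∉ Q(√161). By the tower law [K:Q] = [Q(√161,√241):Q(√161)] · [Q(√161):Q] = 2 · 2 = 4.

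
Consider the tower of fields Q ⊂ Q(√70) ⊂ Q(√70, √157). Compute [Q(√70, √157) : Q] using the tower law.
[Q(√70, √157) : Q] = 4

[Q(√70):Q] = 2 (min poly x^2 - 70, irreducible since 70 is squarefree > 1). For the top step, suppose √157 ∈ Q(√70), say √157 = c + d√70 with c, d ∈ Q. Squaring: 157 = c^2 + 70d^2 + 2cd√70. Since √70 ∉ Q this forces 2cd = 0. If d = 0 then √157 = c ∈ Q, contradicting 157 squarefree > 1. If c = 0 then 157 = 70d^2, so 70·157 = (70d)^2 is a perfect square in Q — but 70·157 = 10990 is not a perfect square (since 70 and 157 are distinct squarefree integers). Contradiction. Hence √157 ∉ Q(√70), so x^2 - 157 stays irreducible over Q(√70) and [Q(√70, √157) : Q(√70)] = 2. By the tower law, [Q(√70, √157) : Q] = 2 · 2 = 4.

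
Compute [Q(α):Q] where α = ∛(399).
[Q(α):Q] = 3

The minimal polynomial of α is x^3 - 399, irreducible over Q since 399 is not a perfect cube (so x^3 - 399 has no rational root). Hence [Q(α):Q] = deg(m_α) = 3.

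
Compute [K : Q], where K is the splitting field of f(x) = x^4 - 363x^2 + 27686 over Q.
[K : Q] = 4

Solving the quadratic in x^2: x^2 = (363 ± √(363^2 - 4·27686))/2 = (363 ± √21025)/2 = (363 ± 145)/2, giving x^2 = 109 or x^2 = 254. So f(x) = (x^2 - 109)(x^2 - 254) and the roots of f are ±√109, ±√254. Hence the splitting field is K = Q(√109, √254). Since 109 and 254 are distinct squarefree integers > 1, their product 27686 is not a perfect square, so √254 ∉ Q(√109). By the tower law [K:Q] = [Q(√109,√254):Q(√109)] · [Q(√109):Q] = 2 · 2 = 4.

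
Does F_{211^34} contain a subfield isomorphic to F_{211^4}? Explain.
No: F_{211^4} is not a subfield of F_{211^34}

F_{p^m} embeds in F_{p^n} iff m | n. Here 4 ∤ 34 (since 34 = 8·4 + 2 with remainder 2 ≠ 0), so F_{211^4} is not a subfield of F_{211^34}. Equivalently: if it were, the tower law would give 4 = [F_{211^4}:F_211] dividing [F_{211^34}:F_211] = 34, contradiction.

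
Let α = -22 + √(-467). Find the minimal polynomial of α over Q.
m_α(x) = x^2 + 44x + 951

From α + 22 = √(-467), squaring gives (α + 22)^2 = -467, i.e. α^2 + 44α + 484 = -467, so α^2 + 44α + 951 = 0. The discriminant of x^2 + 44x + 951 is (44)^2 - 4·(951) = 1936 - 3804 = -1868, and 4·(-467) is not a perfect square in Q since -467 is squarefree and ≠ 1. Hence x^2 + 44x + 951 is irreducible over Q and is the minimal polynomial of α.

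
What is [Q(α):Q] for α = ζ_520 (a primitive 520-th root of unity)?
[Q(α):Q] = 192

The minimal polynomial of ζ_520 over Q is the 520-th cyclotomic polynomial Φ_520(x), which is irreducible over Q and has degree φ(520) = 192. Hence [Q(α):Q] = φ(520) = 192.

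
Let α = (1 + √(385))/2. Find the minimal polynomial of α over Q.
m_α(x) = x^2 - x - 96

From 2α - 1 = √(385), squaring gives (2α - 1)^2 = 385, i.e. 4α^2 - 4α + 1 = 385, so α^2 - α + (1 - 385)/4 = 0. Since 385 ≡ 1 (mod 4), (1 - 385)/4 = -96 ∈ Z. The polynomial x^2 - x - 96 has discriminant 1 - 4·(-96) = 385, which is not a perfect square in Q (d = 385 is squarefree and ≠ 1), so x^2 - x - 96 is irreducible over Q. It is the minimal polynomial of α.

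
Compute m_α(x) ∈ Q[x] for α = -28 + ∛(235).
m_α(x) = x^3 + 84x^2 + 2352x + 21717

Set β = α + 28 = ∛(235), so β^3 = 235. Then (α + 28)^3 - 235 = 0, i.e. α is a root of g(x) = (x + 28)^3 - 235 = x^3 + 84x^2 + 2352x + 21717. Since g(x) = h(x + 28) where h(x) = x^3 - 235, and h is irreducible over Q (because 235 is not a perfect cube, so h has no rational root, and a monic cubic with no rational root is irreducible), g is also irreducible (irreducibility is preserved under the substitution x → x + 28). Hence m_α(x) = x^3 + 84x^2 + 2352x + 21717.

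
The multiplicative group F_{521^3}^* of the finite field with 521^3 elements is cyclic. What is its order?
|F_{521^3}^*| = 141420760

F_{521^3} has 521^3 = 141420761 elements; its multiplicative group consists of all nonzero elements, so |F_{521^3}^*| = 141420761 - 1 = 141420760. (It is cyclic since any finite subgroup of the multiplicative group of a field is cyclic.)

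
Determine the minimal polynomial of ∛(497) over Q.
m_α(x) = x^3 - 497

α satisfies α^3 = 497, so x^3 - 497 annihilates α. By the rational root test, a rational root p/q (in lowest terms) of x^3 - 497 would satisfy p^3 = 497 q^3, forcing q = 1 and p^3 = 497; but 497 is not a perfect cube, contradiction. A monic cubic over Q with no rational root is irreducible (any nontrivial factorization would include a linear factor). Hence x^3 - 497 is the minimal polynomial of α, and in particular [Q(α):Q] = 3.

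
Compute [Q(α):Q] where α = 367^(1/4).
[Q(α):Q] = 4

α is a root of x^4 - 367. By Eisenstein's criterion at the prime p = 367 (which divides the constant term 367 but p^2 = 134689 does not, since 367 is squarefree), x^4 - 367 is irreducible over Q. Hence [Q(α):Q] = 4.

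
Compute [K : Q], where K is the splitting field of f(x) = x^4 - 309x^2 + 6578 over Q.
[K : Q] = 4

Solving the quadratic in x^2: x^2 = (309 ± √(309^2 - 4·6578))/2 = (309 ± √69169)/2 = (309 ± 263)/2, giving x^2 = 23 or x^2 = 286. So f(x) = (x^2 - 23)(x^2 - 286) and the roots of f are ±√23, ±√286. Hence the splitting field is K = Q(√23, √286). Since 23 and 286 are distinct squarefree integers > 1, their product 6578 is not a perfect square, so √286 ∉ Q(√23). By the tower law [K:Q] = [Q(√23,√286):Q(√23)] · [Q(√23):Q] = 2 · 2 = 4.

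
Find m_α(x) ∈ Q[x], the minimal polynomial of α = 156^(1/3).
m_α(x) = x^3 - 156

α satisfies α^3 = 156, so x^3 - 156 annihilates α. By the rational root test, a rational root p/q (in lowest terms) of x^3 - 156 would satisfy p^3 = 156 q^3, forcing q = 1 and p^3 = 156; but 156 is not a perfect cube, contradiction. A monic cubic over Q with no rational root is irreducible (any nontrivial factorization would include a linear factor). Hence x^3 - 156 is the minimal polynomial of α, and in particular [Q(α):Q] = 3.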